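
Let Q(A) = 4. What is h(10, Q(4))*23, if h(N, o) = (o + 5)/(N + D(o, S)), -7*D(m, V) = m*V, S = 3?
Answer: 1449/58 ≈ 24.983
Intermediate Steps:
D(m, V) = -V*m/7 (D(m, V) = -m*V/7 = -V*m/7)
h(N, o) = (5 + o)/(N - 3*o/7) (h(N, o) = (o + 5)/(N - ⅐*3*o) = (5 + o)/(N - 3*o/7))
h(10, Q(4))*23 = (7*(5 + 4)/(-3*4 + 7*10))*23 = (7*9/(-12 + 70))*23 = (7*9/58)*23 = (7*(1/58)*9)*23 = (63/58)*23 = 1449/58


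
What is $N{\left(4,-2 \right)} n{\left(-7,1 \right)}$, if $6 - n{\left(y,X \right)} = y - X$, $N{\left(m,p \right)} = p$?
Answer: $-28$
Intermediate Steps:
$n{\left(y,X \right)} = 6 + X - y$ ($n{\left(y,X \right)} = 6 - \left(y - X\right) = 6 + \left(X - y\right) = 6 + X - y$)
$N{\left(4,-2 \right)} n{\left(-7,1 \right)} = - 2 \left(6 + 1 - -7\right) = - 2 \left(6 + 1 + 7\right) = \left(-2\right) 14 = -28$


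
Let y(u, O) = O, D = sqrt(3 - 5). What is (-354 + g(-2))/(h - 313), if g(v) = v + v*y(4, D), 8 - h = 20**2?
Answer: 356/705 + 2*I*sqrt(2)/705 ≈ 0.50496 + 0.004012*I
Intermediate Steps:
D = I*sqrt(2) (D = sqrt(-2) = I*sqrt(2) ≈ 1.4142*I)
h = -392 (h = 8 - 1*20**2 = 8 - 1*400 = 8 - 400 = -392)
g(v) = v + I*v*sqrt(2) (g(v) = v + v*(I*sqrt(2)) = v + I*v*sqrt(2))
(-354 + g(-2))/(h - 313) = (-354 - 2*(1 + I*sqrt(2)))/(-392 - 313) = (-354 + (-2 - 2*I*sqrt(2)))/(-705) = (-356 - 2*I*sqrt(2))*(-1/705) = 356/705 + 2*I*sqrt(2)/705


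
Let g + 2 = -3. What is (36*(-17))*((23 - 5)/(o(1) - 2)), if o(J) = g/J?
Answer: 11016/7 ≈ 1573.7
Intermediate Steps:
g = -5 (g = -2 - 3 = -5)
o(J) = -5/J
(36*(-17))*((23 - 5)/(o(1) - 2)) = (36*(-17))*((23 - 5)/(-5/1 - 2)) = -11016/(-5*1 - 2) = -11016/(-5 - 2) = -11016/(-7) = -11016*(-1)/7 = -612*(-18/7) = 11016/7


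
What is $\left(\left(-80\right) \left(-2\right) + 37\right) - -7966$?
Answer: $8163$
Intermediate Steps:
$\left(\left(-80\right) \left(-2\right) + 37\right) - -7966 = \left(160 + 37\right) + 7966 = 197 + 7966 = 8163$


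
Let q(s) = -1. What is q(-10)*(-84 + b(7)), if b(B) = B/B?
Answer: 83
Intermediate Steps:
b(B) = 1
q(-10)*(-84 + b(7)) = -(-84 + 1) = -1*(-83) = 83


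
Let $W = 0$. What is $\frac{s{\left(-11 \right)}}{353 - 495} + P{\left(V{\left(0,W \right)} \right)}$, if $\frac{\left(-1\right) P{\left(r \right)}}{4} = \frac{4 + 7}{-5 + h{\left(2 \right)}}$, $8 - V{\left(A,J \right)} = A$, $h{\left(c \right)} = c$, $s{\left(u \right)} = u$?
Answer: $\frac{6281}{426} \approx 14.744$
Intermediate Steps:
$V{\left(A,J \right)} = 8 - A$
$P{\left(r \right)} = \frac{44}{3}$ ($P{\left(r \right)} = - 4 \frac{4 + 7}{-5 + 2} = - 4 \frac{11}{-3} = - 4 \cdot 11 \left(- \frac{1}{3}\right) = \left(-4\right) \left(- \frac{11}{3}\right) = \frac{44}{3}$)
$\frac{s{\left(-11 \right)}}{353 - 495} + P{\left(V{\left(0,W \right)} \right)} = - \frac{11}{353 - 495} + \frac{44}{3} = - \frac{11}{-142} + \frac{44}{3} = \left(-11\right) \left(- \frac{1}{142}\right) + \frac{44}{3} = \frac{11}{142} + \frac{44}{3} = \frac{6281}{426}$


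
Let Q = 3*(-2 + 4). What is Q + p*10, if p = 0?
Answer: 6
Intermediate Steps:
Q = 6 (Q = 3*2 = 6)
Q + p*10 = 6 + 0*10 = 6 + 0 = 6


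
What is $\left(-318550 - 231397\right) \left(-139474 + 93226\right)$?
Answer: $25433948856$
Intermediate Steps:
$\left(-318550 - 231397\right) \left(-139474 + 93226\right) = \left(-549947\right) \left(-46248\right) = 25433948856$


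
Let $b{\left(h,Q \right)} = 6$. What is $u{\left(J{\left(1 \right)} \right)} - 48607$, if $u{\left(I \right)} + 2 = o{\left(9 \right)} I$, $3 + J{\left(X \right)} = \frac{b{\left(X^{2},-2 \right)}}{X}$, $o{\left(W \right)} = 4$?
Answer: $-48597$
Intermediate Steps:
$J{\left(X \right)} = -3 + \frac{6}{X}$
$u{\left(I \right)} = -2 + 4 I$
$u{\left(J{\left(1 \right)} \right)} - 48607 = \left(-2 + 4 \left(-3 + \frac{6}{1}\right)\right) - 48607 = \left(-2 + 4 \left(-3 + 6 \cdot 1\right)\right) - 48607 = \left(-2 + 4 \left(-3 + 6\right)\right) - 48607 = \left(-2 + 4 \cdot 3\right) - 48607 = \left(-2 + 12\right) - 48607 = 10 - 48607 = -48597$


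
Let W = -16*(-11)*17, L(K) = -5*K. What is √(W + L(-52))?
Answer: 2*√813 ≈ 57.026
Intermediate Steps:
W = 2992 (W = 176*17 = 2992)
√(W + L(-52)) = √(2992 - 5*(-52)) = √(2992 + 260) = √3252 = 2*√813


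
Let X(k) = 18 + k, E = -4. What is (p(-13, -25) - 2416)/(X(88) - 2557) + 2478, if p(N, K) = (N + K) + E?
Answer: 6076036/2451 ≈ 2479.0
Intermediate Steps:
p(N, K) = -4 + K + N (p(N, K) = (N + K) - 4 = (K + N) - 4 = -4 + K + N)
(p(-13, -25) - 2416)/(X(88) - 2557) + 2478 = ((-4 - 25 - 13) - 2416)/((18 + 88) - 2557) + 2478 = (-42 - 2416)/(106 - 2557) + 2478 = -2458/(-2451) + 2478 = -2458*(-1/2451) + 2478 = 2458/2451 + 2478 = 6076036/2451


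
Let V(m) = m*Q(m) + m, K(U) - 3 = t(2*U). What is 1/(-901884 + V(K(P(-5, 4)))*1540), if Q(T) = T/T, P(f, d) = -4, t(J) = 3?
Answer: -1/883404 ≈ -1.1320e-6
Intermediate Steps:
K(U) = 6 (K(U) = 3 + 3 = 6)
Q(T) = 1
V(m) = 2*m (V(m) = m*1 + m = m + m = 2*m)
1/(-901884 + V(K(P(-5, 4)))*1540) = 1/(-901884 + (2*6)*1540) = 1/(-901884 + 12*1540) = 1/(-901884 + 18480) = 1/(-883404) = -1/883404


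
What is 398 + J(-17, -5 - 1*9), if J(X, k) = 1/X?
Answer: 6765/17 ≈ 397.94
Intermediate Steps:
398 + J(-17, -5 - 1*9) = 398 + 1/(-17) = 398 - 1/17 = 6765/17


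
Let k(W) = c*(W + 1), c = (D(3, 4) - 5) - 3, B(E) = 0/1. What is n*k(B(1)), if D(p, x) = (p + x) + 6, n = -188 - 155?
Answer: -1715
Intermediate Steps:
B(E) = 0 (B(E) = 0*1 = 0)
n = -343
D(p, x) = 6 + p + x
c = 5 (c = ((6 + 3 + 4) - 5) - 3 = (13 - 5) - 3 = 8 - 3 = 5)
k(W) = 5 + 5*W (k(W) = 5*(W + 1) = 5*(1 + W) = 5 + 5*W)
n*k(B(1)) = -343*(5 + 5*0) = -343*(5 + 0) = -343*5 = -1715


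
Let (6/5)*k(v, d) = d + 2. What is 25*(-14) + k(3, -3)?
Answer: -2105/6 ≈ -350.83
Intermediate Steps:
k(v, d) = 5/3 + 5*d/6 (k(v, d) = 5*(d + 2)/6 = 5*(2 + d)/6 = 5/3 + 5*d/6)
25*(-14) + k(3, -3) = 25*(-14) + (5/3 + (⅚)*(-3)) = -350 + (5/3 - 5/2) = -350 - ⅚ = -2105/6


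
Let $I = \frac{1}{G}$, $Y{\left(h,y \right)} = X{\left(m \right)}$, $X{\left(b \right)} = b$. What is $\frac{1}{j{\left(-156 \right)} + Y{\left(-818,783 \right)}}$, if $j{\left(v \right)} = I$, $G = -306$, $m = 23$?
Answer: $\frac{306}{7037} \approx 0.043484$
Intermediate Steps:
$Y{\left(h,y \right)} = 23$
$I = - \frac{1}{306}$ ($I = \frac{1}{-306} = - \frac{1}{306} \approx -0.003268$)
$j{\left(v \right)} = - \frac{1}{306}$
$\frac{1}{j{\left(-156 \right)} + Y{\left(-818,783 \right)}} = \frac{1}{- \frac{1}{306} + 23} = \frac{1}{\frac{7037}{306}} = \frac{306}{7037}$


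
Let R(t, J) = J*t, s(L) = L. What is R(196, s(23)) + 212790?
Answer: 217298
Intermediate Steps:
R(196, s(23)) + 212790 = 23*196 + 212790 = 4508 + 212790 = 217298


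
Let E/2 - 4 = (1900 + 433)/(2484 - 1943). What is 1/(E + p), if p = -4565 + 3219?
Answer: -541/719192 ≈ -0.00075223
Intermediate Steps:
p = -1346
E = 8994/541 (E = 8 + 2*((1900 + 433)/(2484 - 1943)) = 8 + 2*(2333/541) = 8 + 4666/541 = 8994/541 ≈ 16.625)
1/(E + p) = 1/(8994/541 - 1346) = 1/(-719192/541) = -541/719192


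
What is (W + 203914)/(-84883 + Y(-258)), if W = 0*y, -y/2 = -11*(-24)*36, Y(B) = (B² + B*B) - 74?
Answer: 203914/48171 ≈ 4.2331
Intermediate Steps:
Y(B) = -74 + 2*B² (Y(B) = (B² + B²) - 74 = 2*B² - 74 = -74 + 2*B²)
y = -19008 (y = -2*(-11*(-24))*36 = -528*36 = -2*9504 = -19008)
W = 0 (W = 0*(-19008) = 0)
(W + 203914)/(-84883 + Y(-258)) = (0 + 203914)/(-84883 + (-74 + 2*(-258)²)) = 203914/(-84883 + (-74 + 2*66564)) = 203914/(-84883 + (-74 + 133128)) = 203914/(-84883 + 133054) = 203914/48171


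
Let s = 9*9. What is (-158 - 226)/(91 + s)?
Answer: -96/43 ≈ -2.2326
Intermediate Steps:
s = 81
(-158 - 226)/(91 + s) = (-158 - 226)/(91 + 81) = -384/172 = -384*1/172 = -96/43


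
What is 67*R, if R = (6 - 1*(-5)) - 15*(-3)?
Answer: 3752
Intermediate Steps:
R = 56 (R = (6 + 5) + 45 = 11 + 45 = 56)
67*R = 67*56 = 3752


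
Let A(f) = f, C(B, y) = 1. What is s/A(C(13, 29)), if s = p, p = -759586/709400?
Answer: -379793/354700 ≈ -1.0707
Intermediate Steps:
p = -379793/354700 (p = -759586*1/709400 = -379793/354700 ≈ -1.0707)
s = -379793/354700 ≈ -1.0707
s/A(C(13, 29)) = -379793/354700/1 = -379793/354700*1 = -379793/354700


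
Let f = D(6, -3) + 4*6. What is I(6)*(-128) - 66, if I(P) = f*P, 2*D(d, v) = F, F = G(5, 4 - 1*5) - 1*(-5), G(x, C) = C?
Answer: -20034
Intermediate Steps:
F = 4 (F = (4 - 1*5) - 1*(-5) = (4 - 5) + 5 = -1 + 5 = 4)
D(d, v) = 2 (D(d, v) = (½)*4 = 2)
f = 26 (f = 2 + 4*6 = 2 + 24 = 26)
I(P) = 26*P
I(6)*(-128) - 66 = (26*6)*(-128) - 66 = 156*(-128) - 66 = -19968 - 66 = -20034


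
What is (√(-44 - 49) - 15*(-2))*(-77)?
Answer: -2310 - 77*I*√93 ≈ -2310.0 - 742.56*I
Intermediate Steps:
(√(-44 - 49) - 15*(-2))*(-77) = (√(-93) + 30)*(-77) = (I*√93 + 30)*(-77) = (30 + I*√93)*(-77) = -2310 - 77*I*√93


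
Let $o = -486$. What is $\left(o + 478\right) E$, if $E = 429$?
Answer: $-3432$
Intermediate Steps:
$\left(o + 478\right) E = \left(-486 + 478\right) 429 = \left(-8\right) 429 = -3432$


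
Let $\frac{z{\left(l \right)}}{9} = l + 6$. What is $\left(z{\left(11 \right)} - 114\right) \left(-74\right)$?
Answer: $-2886$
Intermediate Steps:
$z{\left(l \right)} = 54 + 9 l$ ($z{\left(l \right)} = 9 \left(l + 6\right) = 9 \left(6 + l\right) = 54 + 9 l$)
$\left(z{\left(11 \right)} - 114\right) \left(-74\right) = \left(\left(54 + 9 \cdot 11\right) - 114\right) \left(-74\right) = \left(\left(54 + 99\right) - 114\right) \left(-74\right) = \left(153 - 114\right) \left(-74\right) = 39 \left(-74\right) = -2886$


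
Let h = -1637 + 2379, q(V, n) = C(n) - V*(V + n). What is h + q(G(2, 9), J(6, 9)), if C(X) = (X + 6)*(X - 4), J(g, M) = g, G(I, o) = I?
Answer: 750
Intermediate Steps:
C(X) = (-4 + X)*(6 + X) (C(X) = (6 + X)*(-4 + X) = (-4 + X)*(6 + X))
q(V, n) = -24 + n² + 2*n - V*(V + n) (q(V, n) = (-24 + n² + 2*n) - V*(V + n) = -24 + n² + 2*n - V*(V + n))
h = 742
h + q(G(2, 9), J(6, 9)) = 742 + (-24 + 6² - 1*2² + 2*6 - 1*2*6) = 742 + (-24 + 36 - 1*4 + 12 - 12) = 742 + (-24 + 36 - 4 + 12 - 12) = 742 + 8 = 750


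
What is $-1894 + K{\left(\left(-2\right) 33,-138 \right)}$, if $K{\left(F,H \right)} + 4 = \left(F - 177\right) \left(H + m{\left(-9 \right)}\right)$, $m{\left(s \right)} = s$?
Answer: $33823$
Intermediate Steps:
$K{\left(F,H \right)} = -4 + \left(-177 + F\right) \left(-9 + H\right)$ ($K{\left(F,H \right)} = -4 + \left(F - 177\right) \left(H - 9\right) = -4 + \left(-177 + F\right) \left(-9 + H\right)$)
$-1894 + K{\left(\left(-2\right) 33,-138 \right)} = -1894 + \left(1589 - -24426 - 9 \left(\left(-2\right) 33\right) + \left(-2\right) 33 \left(-138\right)\right) = -1894 + \left(1589 + 24426 - -594 - -9108\right) = -1894 + \left(1589 + 24426 + 594 + 9108\right) = -1894 + 35717 = 33823$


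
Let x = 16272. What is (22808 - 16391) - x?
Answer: -9855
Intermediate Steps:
(22808 - 16391) - x = (22808 - 16391) - 1*16272 = 6417 - 16272 = -9855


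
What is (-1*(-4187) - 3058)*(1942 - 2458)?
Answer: -582564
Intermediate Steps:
(-1*(-4187) - 3058)*(1942 - 2458) = (4187 - 3058)*(-516) = 1129*(-516) = -582564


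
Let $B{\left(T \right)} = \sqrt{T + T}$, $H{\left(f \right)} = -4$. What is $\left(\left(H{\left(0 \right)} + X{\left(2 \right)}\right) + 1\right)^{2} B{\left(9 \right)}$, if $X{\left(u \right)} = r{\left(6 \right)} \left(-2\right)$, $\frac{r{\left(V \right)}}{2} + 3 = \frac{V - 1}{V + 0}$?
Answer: $\frac{289 \sqrt{2}}{3} \approx 136.24$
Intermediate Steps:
$r{\left(V \right)} = -6 + \frac{2 \left(-1 + V\right)}{V}$ ($r{\left(V \right)} = -6 + 2 \frac{V - 1}{V + 0} = -6 + 2 \frac{-1 + V}{V} = -6 + \frac{2 \left(-1 + V\right)}{V}$)
$B{\left(T \right)} = \sqrt{2} \sqrt{T}$ ($B{\left(T \right)} = \sqrt{2 T} = \sqrt{2} \sqrt{T}$)
$X{\left(u \right)} = \frac{26}{3}$ ($X{\left(u \right)} = \left(-4 - \frac{2}{6}\right) \left(-2\right) = \left(-4 - \frac{1}{3}\right) \left(-2\right) = \left(- \frac{13}{3}\right) \left(-2\right) = \frac{26}{3}$)
$\left(\left(H{\left(0 \right)} + X{\left(2 \right)}\right) + 1\right)^{2} B{\left(9 \right)} = \left(\left(-4 + \frac{26}{3}\right) + 1\right)^{2} \sqrt{2} \sqrt{9} = \left(\frac{14}{3} + 1\right)^{2} \sqrt{2} \cdot 3 = \left(\frac{17}{3}\right)^{2} \cdot 3 \sqrt{2} = \frac{289 \cdot 3 \sqrt{2}}{9} = \frac{289 \sqrt{2}}{3}$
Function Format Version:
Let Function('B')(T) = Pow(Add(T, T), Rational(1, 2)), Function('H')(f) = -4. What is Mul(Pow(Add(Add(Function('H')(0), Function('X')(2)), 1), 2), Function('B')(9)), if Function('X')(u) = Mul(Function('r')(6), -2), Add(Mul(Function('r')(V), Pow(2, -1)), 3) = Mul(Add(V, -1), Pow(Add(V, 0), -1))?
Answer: Mul(Rational(289, 3), Pow(2, Rational(1, 2))) ≈ 136.24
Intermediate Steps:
Function('r')(V) = Add(-6, Mul(2, Pow(V, -1), Add(-1, V))) (Function('r')(V) = Add(-6, Mul(2, Mul(Add(V, -1), Pow(Add(V, 0), -1)))) = Add(-6, Mul(2, Mul(Add(-1, V), Pow(V, -1)))) = Add(-6, Mul(2, Mul(Pow(V, -1), Add(-1, V)))) = Add(-6, Mul(2, Pow(V, -1), Add(-1, V))))
Function('B')(T) = Mul(Pow(2, Rational(1, 2)), Pow(T, Rational(1, 2))) (Function('B')(T) = Pow(Mul(2, T), Rational(1, 2)) = Mul(Pow(2, Rational(1, 2)), Pow(T, Rational(1, 2))))
Function('X')(u) = Rational(26, 3) (Function('X')(u) = Mul(Add(-4, Mul(-2, Pow(6, -1))), -2) = Mul(Add(-4, Mul(-2, Rational(1, 6))), -2) = Mul(Add(-4, Rational(-1, 3)), -2) = Mul(Rational(-13, 3), -2) = Rational(26, 3))
Mul(Pow(Add(Add(Function('H')(0), Function('X')(2)), 1), 2), Function('B')(9)) = Mul(Pow(Add(Add(-4, Rational(26, 3)), 1), 2), Mul(Pow(2, Rational(1, 2)), Pow(9, Rational(1, 2)))) = Mul(Pow(Add(Rational(14, 3), 1), 2), Mul(Pow(2, Rational(1, 2)), 3)) = Mul(Pow(Rational(17, 3), 2), Mul(3, Pow(2, Rational(1, 2)))) = Mul(Rational(289, 9), Mul(3, Pow(2, Rational(1, 2)))) = Mul(Rational(289, 3), Pow(2, Rational(1, 2)))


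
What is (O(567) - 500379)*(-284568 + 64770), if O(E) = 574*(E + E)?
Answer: -33087731526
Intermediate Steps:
O(E) = 1148*E (O(E) = 574*(2*E) = 1148*E)
(O(567) - 500379)*(-284568 + 64770) = (1148*567 - 500379)*(-284568 + 64770) = (650916 - 500379)*(-219798) = 150537*(-219798) = -33087731526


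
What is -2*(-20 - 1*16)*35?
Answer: 2520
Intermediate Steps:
-2*(-20 - 1*16)*35 = -2*(-20 - 16)*35 = -2*(-36)*35 = 72*35 = 2520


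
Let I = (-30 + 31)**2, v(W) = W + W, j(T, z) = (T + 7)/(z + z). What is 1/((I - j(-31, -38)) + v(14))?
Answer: 19/545 ≈ 0.034862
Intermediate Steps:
j(T, z) = (7 + T)/(2*z) (j(T, z) = (7 + T)/((2*z)) = (7 + T)*(1/(2*z)) = (7 + T)/(2*z))
v(W) = 2*W
I = 1 (I = 1**2 = 1)
1/((I - j(-31, -38)) + v(14)) = 1/((1 - (7 - 31)/(2*(-38))) + 2*14) = 1/((1 - (-1)*(-24)/(2*38)) + 28) = 1/((1 - 1*6/19) + 28) = 1/((1 - 6/19) + 28) = 1/(13/19 + 28) = 1/(545/19) = 19/545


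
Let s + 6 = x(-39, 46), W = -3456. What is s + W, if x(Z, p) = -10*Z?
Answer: -3072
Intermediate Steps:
s = 384 (s = -6 - 10*(-39) = -6 + 390 = 384)
s + W = 384 - 3456 = -3072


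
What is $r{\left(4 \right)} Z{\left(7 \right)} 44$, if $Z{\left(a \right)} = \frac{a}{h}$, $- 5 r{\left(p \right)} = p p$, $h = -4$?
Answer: $\frac{1232}{5} \approx 246.4$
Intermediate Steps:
$r{\left(p \right)} = - \frac{p^{2}}{5}$ ($r{\left(p \right)} = - \frac{p p}{5} = - \frac{p^{2}}{5}$)
$Z{\left(a \right)} = - \frac{a}{4}$ ($Z{\left(a \right)} = \frac{a}{-4} = a \left(- \frac{1}{4}\right) = - \frac{a}{4}$)
$r{\left(4 \right)} Z{\left(7 \right)} 44 = - \frac{4^{2}}{5} \left(\left(- \frac{1}{4}\right) 7\right) 44 = \left(- \frac{1}{5}\right) 16 \left(- \frac{7}{4}\right) 44 = \left(- \frac{16}{5}\right) \left(- \frac{7}{4}\right) 44 = \frac{28}{5} \cdot 44 = \frac{1232}{5}$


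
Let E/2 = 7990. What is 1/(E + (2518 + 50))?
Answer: 1/18548 ≈ 5.3914e-5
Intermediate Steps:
E = 15980 (E = 2*7990 = 15980)
1/(E + (2518 + 50)) = 1/(15980 + (2518 + 50)) = 1/(15980 + 2568) = 1/18548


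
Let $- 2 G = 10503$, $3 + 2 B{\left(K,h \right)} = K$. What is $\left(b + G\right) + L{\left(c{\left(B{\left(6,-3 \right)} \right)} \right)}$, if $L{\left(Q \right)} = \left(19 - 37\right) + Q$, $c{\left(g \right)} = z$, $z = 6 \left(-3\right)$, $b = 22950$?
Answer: $\frac{35325}{2} \approx 17663.0$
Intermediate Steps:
$B{\left(K,h \right)} = - \frac{3}{2} + \frac{K}{2}$
$z = -18$
$c{\left(g \right)} = -18$
$G = - \frac{10503}{2}$ ($G = \left(- \frac{1}{2}\right) 10503 = - \frac{10503}{2} \approx -5251.5$)
$L{\left(Q \right)} = -18 + Q$
$\left(b + G\right) + L{\left(c{\left(B{\left(6,-3 \right)} \right)} \right)} = \left(22950 - \frac{10503}{2}\right) - 36 = \frac{35397}{2} - 36 = \frac{35325}{2}$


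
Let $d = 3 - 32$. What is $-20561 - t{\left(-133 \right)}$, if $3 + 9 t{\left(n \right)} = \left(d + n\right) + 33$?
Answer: $- \frac{61639}{3} \approx -20546.0$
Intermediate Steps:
$d = -29$ ($d = 3 - 32 = -29$)
$t{\left(n \right)} = \frac{1}{9} + \frac{n}{9}$ ($t{\left(n \right)} = - \frac{1}{3} + \frac{\left(-29 + n\right) + 33}{9} = - \frac{1}{3} + \frac{4 + n}{9} = - \frac{1}{3} + \left(\frac{4}{9} + \frac{n}{9}\right) = \frac{1}{9} + \frac{n}{9}$)
$-20561 - t{\left(-133 \right)} = -20561 - \left(\frac{1}{9} + \frac{1}{9} \left(-133\right)\right) = -20561 - \left(\frac{1}{9} - \frac{133}{9}\right) = -20561 - - \frac{44}{3} = -20561 + \frac{44}{3} = - \frac{61639}{3}$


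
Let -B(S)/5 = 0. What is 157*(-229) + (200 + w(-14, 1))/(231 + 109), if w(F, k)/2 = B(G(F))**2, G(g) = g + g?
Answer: -611191/17 ≈ -35952.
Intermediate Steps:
G(g) = 2*g
B(S) = 0 (B(S) = -5*0 = 0)
w(F, k) = 0 (w(F, k) = 2*0**2 = 2*0 = 0)
157*(-229) + (200 + w(-14, 1))/(231 + 109) = 157*(-229) + (200 + 0)/(231 + 109) = -35953 + 200/340 = -35953 + 200*(1/340) = -35953 + 10/17 = -611191/17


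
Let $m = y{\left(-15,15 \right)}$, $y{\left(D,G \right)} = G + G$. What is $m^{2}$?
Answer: $900$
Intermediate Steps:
$y{\left(D,G \right)} = 2 G$
$m = 30$ ($m = 2 \cdot 15 = 30$)
$m^{2} = 30^{2} = 900$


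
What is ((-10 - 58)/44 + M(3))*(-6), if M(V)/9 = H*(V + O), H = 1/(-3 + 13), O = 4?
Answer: -1569/55 ≈ -28.527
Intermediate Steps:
H = ⅒ (H = 1/10 = ⅒ ≈ 0.10000)
M(V) = 18/5 + 9*V/10 (M(V) = 9*((V + 4)/10) = 9*((4 + V)/10) = 9*(⅖ + V/10) = 18/5 + 9*V/10)
((-10 - 58)/44 + M(3))*(-6) = ((-10 - 58)/44 + (18/5 + (9/10)*3))*(-6) = (-68*1/44 + (18/5 + 27/10))*(-6) = (-17/11 + 63/10)*(-6) = (523/110)*(-6) = -1569/55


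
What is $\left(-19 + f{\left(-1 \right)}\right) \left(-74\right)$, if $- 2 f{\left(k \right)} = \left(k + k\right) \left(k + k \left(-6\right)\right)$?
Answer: $1036$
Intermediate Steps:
$f{\left(k \right)} = 5 k^{2}$ ($f{\left(k \right)} = - \frac{\left(k + k\right) \left(k + k \left(-6\right)\right)}{2} = - \frac{2 k \left(k - 6 k\right)}{2} = - \frac{2 k \left(- 5 k\right)}{2} = - \frac{\left(-10\right) k^{2}}{2} = 5 k^{2}$)
$\left(-19 + f{\left(-1 \right)}\right) \left(-74\right) = \left(-19 + 5 \left(-1\right)^{2}\right) \left(-74\right) = \left(-19 + 5 \cdot 1\right) \left(-74\right) = \left(-19 + 5\right) \left(-74\right) = \left(-14\right) \left(-74\right) = 1036$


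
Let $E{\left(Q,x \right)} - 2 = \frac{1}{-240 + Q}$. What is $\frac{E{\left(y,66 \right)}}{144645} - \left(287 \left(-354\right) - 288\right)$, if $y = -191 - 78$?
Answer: $\frac{2500428646749}{24541435} \approx 1.0189 \cdot 10^{5}$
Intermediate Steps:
$y = -269$
$E{\left(Q,x \right)} = 2 + \frac{1}{-240 + Q}$
$\frac{E{\left(y,66 \right)}}{144645} - \left(287 \left(-354\right) - 288\right) = \frac{\frac{1}{-240 - 269} \left(-479 + 2 \left(-269\right)\right)}{144645} - \left(287 \left(-354\right) - 288\right) = \frac{-479 - 538}{-509} \cdot \frac{1}{144645} - \left(-101598 - 288\right) = \left(- \frac{1}{509}\right) \left(-1017\right) \frac{1}{144645} - -101886 = \frac{1017}{509} \cdot \frac{1}{144645} + 101886 = \frac{339}{24541435} + 101886 = \frac{2500428646749}{24541435}$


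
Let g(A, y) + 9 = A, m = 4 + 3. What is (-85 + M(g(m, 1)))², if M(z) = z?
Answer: 7569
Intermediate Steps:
m = 7
g(A, y) = -9 + A
(-85 + M(g(m, 1)))² = (-85 + (-9 + 7))² = (-85 - 2)² = (-87)² = 7569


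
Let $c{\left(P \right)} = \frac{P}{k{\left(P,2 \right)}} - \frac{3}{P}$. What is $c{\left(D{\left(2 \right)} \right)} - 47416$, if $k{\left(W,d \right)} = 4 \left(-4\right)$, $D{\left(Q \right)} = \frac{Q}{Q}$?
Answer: $- \frac{758705}{16} \approx -47419.0$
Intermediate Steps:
$D{\left(Q \right)} = 1$
$k{\left(W,d \right)} = -16$
$c{\left(P \right)} = - \frac{3}{P} - \frac{P}{16}$ ($c{\left(P \right)} = \frac{P}{-16} - \frac{3}{P} = P \left(- \frac{1}{16}\right) - \frac{3}{P} = - \frac{P}{16} - \frac{3}{P} = - \frac{3}{P} - \frac{P}{16}$)
$c{\left(D{\left(2 \right)} \right)} - 47416 = \left(- \frac{3}{1} - \frac{1}{16}\right) - 47416 = \left(\left(-3\right) 1 - \frac{1}{16}\right) - 47416 = \left(-3 - \frac{1}{16}\right) - 47416 = - \frac{49}{16} - 47416 = - \frac{758705}{16}$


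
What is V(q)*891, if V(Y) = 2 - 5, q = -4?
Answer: -2673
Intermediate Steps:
V(Y) = -3
V(q)*891 = -3*891 = -2673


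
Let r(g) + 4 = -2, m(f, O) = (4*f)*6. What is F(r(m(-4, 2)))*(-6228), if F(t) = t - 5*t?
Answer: -149472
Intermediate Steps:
m(f, O) = 24*f
r(g) = -6 (r(g) = -4 - 2 = -6)
F(t) = -4*t
F(r(m(-4, 2)))*(-6228) = -4*(-6)*(-6228) = 24*(-6228) = -149472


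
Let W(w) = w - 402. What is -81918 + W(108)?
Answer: -82212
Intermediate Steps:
W(w) = -402 + w
-81918 + W(108) = -81918 + (-402 + 108) = -81918 - 294 = -82212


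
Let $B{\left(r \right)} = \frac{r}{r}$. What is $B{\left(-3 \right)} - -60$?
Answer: $61$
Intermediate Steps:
$B{\left(r \right)} = 1$
$B{\left(-3 \right)} - -60 = 1 - -60 = 1 + 60 = 61$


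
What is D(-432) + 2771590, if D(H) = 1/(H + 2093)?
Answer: 4603610991/1661 ≈ 2.7716e+6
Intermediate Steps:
D(H) = 1/(2093 + H)
D(-432) + 2771590 = 1/(2093 - 432) + 2771590 = 1/1661 + 2771590 = 4603610991/1661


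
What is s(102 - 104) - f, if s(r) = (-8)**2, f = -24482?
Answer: 24546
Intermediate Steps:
s(r) = 64
s(102 - 104) - f = 64 - 1*(-24482) = 64 + 24482 = 24546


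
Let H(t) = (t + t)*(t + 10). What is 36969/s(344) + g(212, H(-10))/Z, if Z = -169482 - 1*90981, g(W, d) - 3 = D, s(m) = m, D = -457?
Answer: 9629212823/89599272 ≈ 107.47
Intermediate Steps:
H(t) = 2*t*(10 + t) (H(t) = (2*t)*(10 + t) = 2*t*(10 + t))
g(W, d) = -454 (g(W, d) = 3 - 457 = -454)
Z = -260463 (Z = -169482 - 90981 = -260463)
36969/s(344) + g(212, H(-10))/Z = 36969/344 - 454/(-260463) = 36969*(1/344) - 454*(-1/260463) = 36969/344 + 454/260463 = 9629212823/89599272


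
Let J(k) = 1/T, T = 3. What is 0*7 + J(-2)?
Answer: 1/3 ≈ 0.33333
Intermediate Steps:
J(k) = 1/3
0*7 + J(-2) = 0*7 + 1/3 = 0 + 1/3 = 1/3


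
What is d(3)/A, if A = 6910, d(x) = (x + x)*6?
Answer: 18/3455 ≈ 0.0052098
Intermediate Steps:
d(x) = 12*x (d(x) = (2*x)*6 = 12*x)
d(3)/A = (12*3)/6910 = 36*(1/6910) = 18/3455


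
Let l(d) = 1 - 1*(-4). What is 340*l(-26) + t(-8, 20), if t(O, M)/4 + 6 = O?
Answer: 1644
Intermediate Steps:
l(d) = 5 (l(d) = 1 + 4 = 5)
t(O, M) = -24 + 4*O
340*l(-26) + t(-8, 20) = 340*5 + (-24 + 4*(-8)) = 1700 + (-24 - 32) = 1700 - 56 = 1644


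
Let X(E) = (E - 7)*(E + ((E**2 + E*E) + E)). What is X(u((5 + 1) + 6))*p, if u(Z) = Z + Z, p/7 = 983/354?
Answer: 23395400/59 ≈ 3.9653e+5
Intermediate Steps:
p = 6881/354 (p = 7*(983/354) = 6881/354 ≈ 19.438)
u(Z) = 2*Z
X(E) = (-7 + E)*(2*E + 2*E**2) (X(E) = (-7 + E)*(E + ((E**2 + E**2) + E)) = (-7 + E)*(E + (2*E**2 + E)) = (-7 + E)*(E + (E + 2*E**2)) = (-7 + E)*(2*E + 2*E**2))
X(u((5 + 1) + 6))*p = (2*(2*((5 + 1) + 6))*(-7 + (2*((5 + 1) + 6))**2 - 12*((5 + 1) + 6)))*(6881/354) = (2*(2*(6 + 6))*(-7 + (2*(6 + 6))**2 - 12*(6 + 6)))*(6881/354) = (2*(2*12)*(-7 + (2*12)**2 - 12*12))*(6881/354) = (2*24*(-7 + 24**2 - 6*24))*(6881/354) = (2*24*(-7 + 576 - 144))*(6881/354) = (2*24*425)*(6881/354) = 20400*(6881/354) = 23395400/59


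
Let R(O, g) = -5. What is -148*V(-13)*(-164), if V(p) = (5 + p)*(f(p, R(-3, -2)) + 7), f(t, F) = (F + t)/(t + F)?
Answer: -1553408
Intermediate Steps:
f(t, F) = 1 (f(t, F) = (F + t)/(F + t) = 1)
V(p) = 40 + 8*p (V(p) = (5 + p)*(1 + 7) = (5 + p)*8 = 40 + 8*p)
-148*V(-13)*(-164) = -148*(40 + 8*(-13))*(-164) = -148*(40 - 104)*(-164) = -148*(-64)*(-164) = 9472*(-164) = -1553408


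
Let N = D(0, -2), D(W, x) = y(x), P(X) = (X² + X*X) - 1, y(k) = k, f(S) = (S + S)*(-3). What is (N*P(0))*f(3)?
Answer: -36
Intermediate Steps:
f(S) = -6*S (f(S) = (2*S)*(-3) = -6*S)
P(X) = -1 + 2*X² (P(X) = (X² + X²) - 1 = 2*X² - 1 = -1 + 2*X²)
D(W, x) = x
N = -2
(N*P(0))*f(3) = (-2*(-1 + 2*0²))*(-6*3) = -2*(-1 + 2*0)*(-18) = -2*(-1 + 0)*(-18) = -2*(-1)*(-18) = 2*(-18) = -36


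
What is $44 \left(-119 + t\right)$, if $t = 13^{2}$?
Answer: $2200$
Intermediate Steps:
$t = 169$
$44 \left(-119 + t\right) = 44 \left(-119 + 169\right) = 44 \cdot 50 = 2200$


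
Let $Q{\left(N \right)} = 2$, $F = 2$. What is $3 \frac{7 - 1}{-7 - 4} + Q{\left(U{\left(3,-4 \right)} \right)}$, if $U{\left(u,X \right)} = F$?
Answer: $\frac{4}{11} \approx 0.36364$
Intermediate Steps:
$U{\left(u,X \right)} = 2$
$3 \frac{7 - 1}{-7 - 4} + Q{\left(U{\left(3,-4 \right)} \right)} = 3 \frac{7 - 1}{-7 - 4} + 2 = 3 \frac{6}{-11} + 2 = 3 \cdot 6 \left(- \frac{1}{11}\right) + 2 = 3 \left(- \frac{6}{11}\right) + 2 = - \frac{18}{11} + 2 = \frac{4}{11}$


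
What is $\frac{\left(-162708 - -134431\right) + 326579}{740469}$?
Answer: $\frac{99434}{246823} \approx 0.40286$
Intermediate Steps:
$\frac{\left(-162708 - -134431\right) + 326579}{740469} = \left(\left(-162708 + 134431\right) + 326579\right) \frac{1}{740469} = \left(-28277 + 326579\right) \frac{1}{740469} = 298302 \cdot \frac{1}{740469} = \frac{99434}{246823}$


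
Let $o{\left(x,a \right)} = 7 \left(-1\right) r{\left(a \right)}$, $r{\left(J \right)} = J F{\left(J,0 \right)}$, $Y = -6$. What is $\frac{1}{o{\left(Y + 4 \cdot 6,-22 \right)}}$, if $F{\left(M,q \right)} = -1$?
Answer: $- \frac{1}{154} \approx -0.0064935$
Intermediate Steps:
$r{\left(J \right)} = - J$ ($r{\left(J \right)} = J \left(-1\right) = - J$)
$o{\left(x,a \right)} = 7 a$ ($o{\left(x,a \right)} = 7 \left(-1\right) \left(- a\right) = - 7 \left(- a\right) = 7 a$)
$\frac{1}{o{\left(Y + 4 \cdot 6,-22 \right)}} = \frac{1}{7 \left(-22\right)} = \frac{1}{-154} = - \frac{1}{154}$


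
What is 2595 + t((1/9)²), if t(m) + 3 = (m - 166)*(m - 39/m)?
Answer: 3457285822/6561 ≈ 5.2695e+5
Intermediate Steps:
t(m) = -3 + (-166 + m)*(m - 39/m) (t(m) = -3 + (m - 166)*(m - 39/m) = -3 + (-166 + m)*(m - 39/m))
2595 + t((1/9)²) = 2595 + (-42 + ((1/9)²)² - 166*(1/9)² + 6474/((1/9)²)) = 2595 + (-42 + ((⅑)²)² - 166*(⅑)² + 6474/((⅑)²)) = 2595 + (-42 + (1/81)² - 166*1/81 + 6474/(1/81)) = 2595 + (-42 + 1/6561 - 166/81 + 6474*81) = 2595 + (-42 + 1/6561 - 166/81 + 524394) = 2595 + 3440260027/6561 = 3457285822/6561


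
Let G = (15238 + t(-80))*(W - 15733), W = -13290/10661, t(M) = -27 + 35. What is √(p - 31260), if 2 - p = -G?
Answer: 2*I*√139122787302991/1523 ≈ 15489.0*I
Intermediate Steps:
t(M) = 8
W = -13290/10661 (W = -13290*1/10661 = -13290/10661 ≈ -1.2466)
G = -365343824934/1523 (G = (15238 + 8)*(-13290/10661 - 15733) = 15246*(-167742803/10661) = -365343824934/1523 ≈ -2.3988e+8)
p = -365343821888/1523 (p = 2 - (-1)*(-365343824934)/1523 = 2 - 1*365343824934/1523 = 2 - 365343824934/1523 = -365343821888/1523 ≈ -2.3988e+8)
√(p - 31260) = √(-365343821888/1523 - 31260) = √(-365391430868/1523) = 2*I*√139122787302991/1523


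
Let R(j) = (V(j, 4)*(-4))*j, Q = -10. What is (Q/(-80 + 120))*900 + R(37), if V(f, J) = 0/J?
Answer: -225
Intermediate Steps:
V(f, J) = 0
R(j) = 0 (R(j) = (0*(-4))*j = 0*j = 0)
(Q/(-80 + 120))*900 + R(37) = -10/(-80 + 120)*900 + 0 = -10/40*900 + 0 = -10*1/40*900 + 0 = -1/4*900 + 0 = -225 + 0 = -225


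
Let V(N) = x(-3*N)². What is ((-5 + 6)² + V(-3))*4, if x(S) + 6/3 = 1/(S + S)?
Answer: 1549/81 ≈ 19.123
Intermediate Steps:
x(S) = -2 + 1/(2*S) (x(S) = -2 + 1/(S + S) = -2 + 1/(2*S))
V(N) = (-2 - 1/(6*N))² (V(N) = (-2 + 1/(2*((-3*N))))² = (-2 + (-1/(3*N))/2)² = (-2 - 1/(6*N))²)
((-5 + 6)² + V(-3))*4 = ((-5 + 6)² + (1/36)*(1 + 12*(-3))²/(-3)²)*4 = (1² + (1/36)*(⅑)*(1 - 36)²)*4 = (1 + (1/36)*(⅑)*(-35)²)*4 = (1 + (1/36)*(⅑)*1225)*4 = (1 + 1225/324)*4 = (1549/324)*4 = 1549/81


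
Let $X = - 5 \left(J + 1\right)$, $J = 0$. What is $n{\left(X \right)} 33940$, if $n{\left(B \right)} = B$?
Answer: $-169700$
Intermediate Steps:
$X = -5$ ($X = - 5 \left(0 + 1\right) = \left(-5\right) 1 = -5$)
$n{\left(X \right)} 33940 = \left(-5\right) 33940 = -169700$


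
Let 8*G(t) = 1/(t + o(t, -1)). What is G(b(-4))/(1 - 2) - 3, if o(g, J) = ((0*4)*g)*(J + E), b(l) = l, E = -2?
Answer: -95/32 ≈ -2.9688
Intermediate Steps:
o(g, J) = 0 (o(g, J) = ((0*4)*g)*(J - 2) = (0*g)*(-2 + J) = 0*(-2 + J) = 0)
G(t) = 1/(8*t) (G(t) = 1/(8*(t + 0)) = 1/(8*t))
G(b(-4))/(1 - 2) - 3 = ((1/8)/(-4))/(1 - 2) - 3 = ((1/8)*(-1/4))/(-1) - 3 = -1*(-1/32) - 3 = 1/32 - 3 = -95/32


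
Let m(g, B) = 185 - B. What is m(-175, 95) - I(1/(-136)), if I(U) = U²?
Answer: 1664639/18496 ≈ 90.000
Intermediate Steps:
m(-175, 95) - I(1/(-136)) = (185 - 1*95) - (1/(-136))² = (185 - 95) - (-1/136)² = 90 - 1*1/18496 = 90 - 1/18496 = 1664639/18496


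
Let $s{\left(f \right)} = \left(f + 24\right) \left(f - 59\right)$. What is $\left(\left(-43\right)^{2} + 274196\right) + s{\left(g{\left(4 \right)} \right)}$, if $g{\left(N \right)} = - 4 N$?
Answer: $275445$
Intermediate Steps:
$s{\left(f \right)} = \left(-59 + f\right) \left(24 + f\right)$ ($s{\left(f \right)} = \left(24 + f\right) \left(-59 + f\right) = \left(-59 + f\right) \left(24 + f\right)$)
$\left(\left(-43\right)^{2} + 274196\right) + s{\left(g{\left(4 \right)} \right)} = \left(\left(-43\right)^{2} + 274196\right) - \left(1416 - 256 + 35 \left(-4\right) 4\right) = \left(1849 + 274196\right) - \left(856 - 256\right) = 276045 + \left(-1416 + 256 + 560\right) = 276045 - 600 = 275445$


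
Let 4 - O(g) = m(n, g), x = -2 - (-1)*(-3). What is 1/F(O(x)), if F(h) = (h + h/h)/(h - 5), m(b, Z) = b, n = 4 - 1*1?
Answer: -2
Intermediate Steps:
n = 3 (n = 4 - 1 = 3)
x = -5 (x = -2 - 1*3 = -2 - 3 = -5)
O(g) = 1 (O(g) = 4 - 1*3 = 4 - 3 = 1)
F(h) = (1 + h)/(-5 + h) (F(h) = (h + 1)/(-5 + h) = (1 + h)/(-5 + h))
1/F(O(x)) = 1/((1 + 1)/(-5 + 1)) = 1/(2/(-4)) = 1/(-1/4*2) = 1/(-1/2) = -2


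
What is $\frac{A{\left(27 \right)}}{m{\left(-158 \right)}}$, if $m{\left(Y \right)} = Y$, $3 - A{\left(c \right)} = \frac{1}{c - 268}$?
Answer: $- \frac{362}{19039} \approx -0.019014$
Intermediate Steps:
$A{\left(c \right)} = 3 - \frac{1}{-268 + c}$ ($A{\left(c \right)} = 3 - \frac{1}{c - 268} = 3 - \frac{1}{-268 + c}$)
$\frac{A{\left(27 \right)}}{m{\left(-158 \right)}} = \frac{\frac{1}{-268 + 27} \left(-805 + 3 \cdot 27\right)}{-158} = \frac{-805 + 81}{-241} \left(- \frac{1}{158}\right) = \left(- \frac{1}{241}\right) \left(-724\right) \left(- \frac{1}{158}\right) = \frac{724}{241} \left(- \frac{1}{158}\right) = - \frac{362}{19039}$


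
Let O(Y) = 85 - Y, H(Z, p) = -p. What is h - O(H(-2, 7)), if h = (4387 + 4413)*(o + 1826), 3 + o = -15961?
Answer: -124414492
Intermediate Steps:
o = -15964 (o = -3 - 15961 = -15964)
h = -124414400 (h = (4387 + 4413)*(-15964 + 1826) = 8800*(-14138) = -124414400)
h - O(H(-2, 7)) = -124414400 - (85 - (-1)*7) = -124414400 - (85 - 1*(-7)) = -124414400 - (85 + 7) = -124414400 - 1*92 = -124414400 - 92 = -124414492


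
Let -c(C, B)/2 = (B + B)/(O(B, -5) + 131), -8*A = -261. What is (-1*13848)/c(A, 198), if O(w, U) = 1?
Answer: 2308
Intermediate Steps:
A = 261/8 (A = -⅛*(-261) = 261/8 ≈ 32.625)
c(C, B) = -B/33 (c(C, B) = -2*(B + B)/(1 + 131) = -2*2*B/132 = -B/33)
(-1*13848)/c(A, 198) = (-1*13848)/((-1/33*198)) = -13848/(-6) = -13848*(-⅙) = 2308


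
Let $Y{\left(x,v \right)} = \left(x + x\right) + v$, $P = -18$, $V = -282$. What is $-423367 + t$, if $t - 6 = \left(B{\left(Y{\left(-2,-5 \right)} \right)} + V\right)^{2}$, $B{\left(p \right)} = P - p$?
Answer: $-338680$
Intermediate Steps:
$Y{\left(x,v \right)} = v + 2 x$ ($Y{\left(x,v \right)} = 2 x + v = v + 2 x$)
$B{\left(p \right)} = -18 - p$
$t = 84687$ ($t = 6 + \left(\left(-18 - \left(-5 + 2 \left(-2\right)\right)\right) - 282\right)^{2} = 6 + \left(\left(-18 - \left(-5 - 4\right)\right) - 282\right)^{2} = 6 + \left(\left(-18 - -9\right) - 282\right)^{2} = 6 + \left(\left(-18 + 9\right) - 282\right)^{2} = 6 + \left(-9 - 282\right)^{2} = 6 + \left(-291\right)^{2} = 6 + 84681 = 84687$)
$-423367 + t = -423367 + 84687 = -338680$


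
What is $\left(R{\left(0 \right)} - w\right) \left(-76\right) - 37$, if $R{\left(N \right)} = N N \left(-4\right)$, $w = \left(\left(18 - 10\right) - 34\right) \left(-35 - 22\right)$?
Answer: $112595$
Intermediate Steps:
$w = 1482$ ($w = \left(\left(18 - 10\right) - 34\right) \left(-57\right) = \left(8 - 34\right) \left(-57\right) = \left(-26\right) \left(-57\right) = 1482$)
$R{\left(N \right)} = - 4 N^{2}$ ($R{\left(N \right)} = N^{2} \left(-4\right) = - 4 N^{2}$)
$\left(R{\left(0 \right)} - w\right) \left(-76\right) - 37 = \left(- 4 \cdot 0^{2} - 1482\right) \left(-76\right) - 37 = \left(\left(-4\right) 0 - 1482\right) \left(-76\right) - 37 = \left(0 - 1482\right) \left(-76\right) - 37 = \left(-1482\right) \left(-76\right) - 37 = 112632 - 37 = 112595$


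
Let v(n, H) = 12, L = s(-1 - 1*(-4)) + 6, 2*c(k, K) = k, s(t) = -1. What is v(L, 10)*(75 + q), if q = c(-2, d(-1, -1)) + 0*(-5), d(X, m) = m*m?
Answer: 888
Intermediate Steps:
d(X, m) = m**2
c(k, K) = k/2
L = 5 (L = -1 + 6 = 5)
q = -1 (q = (1/2)*(-2) + 0*(-5) = -1 + 0 = -1)
v(L, 10)*(75 + q) = 12*(75 - 1) = 12*74 = 888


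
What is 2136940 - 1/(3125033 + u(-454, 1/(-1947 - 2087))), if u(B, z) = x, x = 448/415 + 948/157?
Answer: 435106603497929585/203611988871 ≈ 2.1369e+6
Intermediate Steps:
x = 463756/65155 (x = 448*(1/415) + 948*(1/157) = 448/415 + 948/157 = 463756/65155 ≈ 7.1177)
u(B, z) = 463756/65155
2136940 - 1/(3125033 + u(-454, 1/(-1947 - 2087))) = 2136940 - 1/(3125033 + 463756/65155) = 2136940 - 1/203611988871/65155 = 2136940 - 1*65155/203611988871 = 2136940 - 65155/203611988871 = 435106603497929585/203611988871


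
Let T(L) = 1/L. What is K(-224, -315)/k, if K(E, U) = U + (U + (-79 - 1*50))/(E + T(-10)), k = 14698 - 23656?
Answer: 233825/6691626 ≈ 0.034943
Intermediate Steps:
k = -8958
K(E, U) = U + (-129 + U)/(-1/10 + E) (K(E, U) = U + (U + (-79 - 1*50))/(E + 1/(-10)) = U + (U + (-79 - 50))/(E - 1/10) = U + (U - 129)/(-1/10 + E) = U + (-129 + U)/(-1/10 + E))
K(-224, -315)/k = ((-1290 + 9*(-315) + 10*(-224)*(-315))/(-1 + 10*(-224)))/(-8958) = ((-1290 - 2835 + 705600)/(-1 - 2240))*(-1/8958) = (701475/(-2241))*(-1/8958) = -1/2241*701475*(-1/8958) = -233825/747*(-1/8958) = 233825/6691626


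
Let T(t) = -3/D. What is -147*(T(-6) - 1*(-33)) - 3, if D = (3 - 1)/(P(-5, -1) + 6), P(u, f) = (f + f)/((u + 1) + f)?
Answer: -17214/5 ≈ -3442.8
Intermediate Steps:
P(u, f) = 2*f/(1 + f + u) (P(u, f) = (2*f)/((1 + u) + f) = (2*f)/(1 + f + u) = 2*f/(1 + f + u))
D = 5/16 (D = (3 - 1)/(2*(-1)/(1 - 1 - 5) + 6) = 2/(2*(-1)/(-5) + 6) = 2/(2*(-1)*(-⅕) + 6) = 2/(⅖ + 6) = 2/(32/5) = 2*(5/32) = 5/16 ≈ 0.31250)
T(t) = -48/5 (T(t) = -3/5/16 = -3*16/5 = -48/5)
-147*(T(-6) - 1*(-33)) - 3 = -147*(-48/5 - 1*(-33)) - 3 = -147*(-48/5 + 33) - 3 = -147*117/5 - 3 = -17199/5 - 3 = -17214/5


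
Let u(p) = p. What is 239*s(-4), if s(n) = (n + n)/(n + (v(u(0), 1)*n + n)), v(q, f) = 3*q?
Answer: 239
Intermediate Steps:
s(n) = 1 (s(n) = (n + n)/(n + ((3*0)*n + n)) = (2*n)/(n + (0*n + n)) = (2*n)/(n + (0 + n)) = (2*n)/(n + n) = (2*n)/((2*n)) = (2*n)*(1/(2*n)) = 1)
239*s(-4) = 239*1 = 239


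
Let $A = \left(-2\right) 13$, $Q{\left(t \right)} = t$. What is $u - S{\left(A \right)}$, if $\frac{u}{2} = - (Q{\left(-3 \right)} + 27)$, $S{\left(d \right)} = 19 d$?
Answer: $446$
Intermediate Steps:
$A = -26$
$u = -48$ ($u = 2 \left(- (-3 + 27)\right) = 2 \left(\left(-1\right) 24\right) = 2 \left(-24\right) = -48$)
$u - S{\left(A \right)} = -48 - 19 \left(-26\right) = -48 - -494 = -48 + 494 = 446$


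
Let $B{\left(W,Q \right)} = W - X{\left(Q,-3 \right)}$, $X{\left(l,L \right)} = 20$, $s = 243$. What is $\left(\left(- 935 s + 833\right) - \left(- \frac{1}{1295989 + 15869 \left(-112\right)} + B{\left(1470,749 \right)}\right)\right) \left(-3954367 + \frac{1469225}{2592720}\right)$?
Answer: $\frac{459833255716234681393}{510420144} \approx 9.0089 \cdot 10^{11}$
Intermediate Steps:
$B{\left(W,Q \right)} = -20 + W$ ($B{\left(W,Q \right)} = W - 20 = -20 + W$)
$\left(\left(- 935 s + 833\right) - \left(- \frac{1}{1295989 + 15869 \left(-112\right)} + B{\left(1470,749 \right)}\right)\right) \left(-3954367 + \frac{1469225}{2592720}\right) = \left(\left(\left(-935\right) 243 + 833\right) + \left(\frac{1}{1295989 + 15869 \left(-112\right)} - \left(-20 + 1470\right)\right)\right) \left(-3954367 + \frac{1469225}{2592720}\right) = \left(\left(-227205 + 833\right) + \left(\frac{1}{1295989 - 1777328} - 1450\right)\right) \left(-3954367 + 1469225 \cdot \frac{1}{2592720}\right) = \left(-226372 - \left(1450 - \frac{1}{-481339}\right)\right) \left(-3954367 + \frac{293845}{518544}\right) = \left(-226372 - \frac{697941551}{481339}\right) \left(- \frac{2050512987803}{518544}\right) = \left(- \frac{109659613659}{481339}\right) \left(- \frac{2050512987803}{518544}\right) = \frac{459833255716234681393}{510420144}$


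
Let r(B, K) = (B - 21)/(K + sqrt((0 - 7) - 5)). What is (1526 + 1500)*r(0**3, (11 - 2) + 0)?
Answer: -190638/31 + 42364*I*sqrt(3)/31 ≈ -6149.6 + 2367.0*I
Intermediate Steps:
r(B, K) = (-21 + B)/(K + 2*I*sqrt(3)) (r(B, K) = (-21 + B)/(K + sqrt(-7 - 5)) = (-21 + B)/(K + sqrt(-12)) = (-21 + B)/(K + 2*I*sqrt(3)))
(1526 + 1500)*r(0**3, (11 - 2) + 0) = (1526 + 1500)*((-21 + 0**3)/(((11 - 2) + 0) + 2*I*sqrt(3))) = 3026*((-21 + 0)/((9 + 0) + 2*I*sqrt(3))) = 3026*(-21/(9 + 2*I*sqrt(3))) = -63546/(9 + 2*I*sqrt(3))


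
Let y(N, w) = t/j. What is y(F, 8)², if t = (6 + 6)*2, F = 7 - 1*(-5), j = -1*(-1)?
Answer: 576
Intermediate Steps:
j = 1
F = 12 (F = 7 + 5 = 12)
t = 24 (t = 12*2 = 24)
y(N, w) = 24 (y(N, w) = 24/1 = 24*1 = 24)
y(F, 8)² = 24² = 576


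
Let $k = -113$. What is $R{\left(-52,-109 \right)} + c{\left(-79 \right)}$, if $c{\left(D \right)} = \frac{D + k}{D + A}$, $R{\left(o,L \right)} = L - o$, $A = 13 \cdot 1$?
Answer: $- \frac{595}{11} \approx -54.091$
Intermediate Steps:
$A = 13$
$c{\left(D \right)} = \frac{-113 + D}{13 + D}$ ($c{\left(D \right)} = \frac{D - 113}{D + 13} = \frac{-113 + D}{13 + D}$)
$R{\left(-52,-109 \right)} + c{\left(-79 \right)} = \left(-109 - -52\right) + \frac{-113 - 79}{13 - 79} = \left(-109 + 52\right) + \frac{1}{-66} \left(-192\right) = -57 - - \frac{32}{11} = -57 + \frac{32}{11} = - \frac{595}{11}$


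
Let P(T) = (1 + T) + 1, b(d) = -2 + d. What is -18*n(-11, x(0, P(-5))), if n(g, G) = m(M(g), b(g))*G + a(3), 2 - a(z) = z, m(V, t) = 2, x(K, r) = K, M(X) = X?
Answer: 18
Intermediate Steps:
P(T) = 2 + T
a(z) = 2 - z
n(g, G) = -1 + 2*G (n(g, G) = 2*G + (2 - 1*3) = 2*G + (2 - 3) = 2*G - 1 = -1 + 2*G)
-18*n(-11, x(0, P(-5))) = -18*(-1 + 2*0) = -18*(-1 + 0) = -18*(-1) = 18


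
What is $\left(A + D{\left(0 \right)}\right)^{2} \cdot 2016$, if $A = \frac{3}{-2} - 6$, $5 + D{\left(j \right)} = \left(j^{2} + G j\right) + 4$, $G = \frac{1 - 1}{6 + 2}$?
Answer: $145656$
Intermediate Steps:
$G = 0$ ($G = \frac{0}{8} = 0 \cdot \frac{1}{8} = 0$)
$D{\left(j \right)} = -1 + j^{2}$ ($D{\left(j \right)} = -5 + \left(\left(j^{2} + 0 j\right) + 4\right) = -5 + \left(\left(j^{2} + 0\right) + 4\right) = -5 + \left(j^{2} + 4\right) = -5 + \left(4 + j^{2}\right) = -1 + j^{2}$)
$A = - \frac{15}{2}$ ($A = 3 \left(- \frac{1}{2}\right) - 6 = - \frac{3}{2} - 6 = - \frac{15}{2} \approx -7.5$)
$\left(A + D{\left(0 \right)}\right)^{2} \cdot 2016 = \left(- \frac{15}{2} - \left(1 - 0^{2}\right)\right)^{2} \cdot 2016 = \left(- \frac{15}{2} + \left(-1 + 0\right)\right)^{2} \cdot 2016 = \left(- \frac{15}{2} - 1\right)^{2} \cdot 2016 = \left(- \frac{17}{2}\right)^{2} \cdot 2016 = \frac{289}{4} \cdot 2016 = 145656$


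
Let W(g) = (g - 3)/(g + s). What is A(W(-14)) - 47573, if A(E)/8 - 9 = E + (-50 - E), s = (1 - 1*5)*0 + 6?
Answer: -47901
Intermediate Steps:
s = 6 (s = (1 - 5)*0 + 6 = -4*0 + 6 = 0 + 6 = 6)
W(g) = (-3 + g)/(6 + g) (W(g) = (g - 3)/(g + 6) = (-3 + g)/(6 + g))
A(E) = -328 (A(E) = 72 + 8*(E + (-50 - E)) = 72 + 8*(-50) = 72 - 400 = -328)
A(W(-14)) - 47573 = -328 - 47573 = -47901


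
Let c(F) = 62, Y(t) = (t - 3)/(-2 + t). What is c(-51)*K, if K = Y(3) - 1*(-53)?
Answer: 3286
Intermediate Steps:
Y(t) = (-3 + t)/(-2 + t)
K = 53 (K = (-3 + 3)/(-2 + 3) - 1*(-53) = 0/1 + 53 = 1*0 + 53 = 0 + 53 = 53)
c(-51)*K = 62*53 = 3286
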